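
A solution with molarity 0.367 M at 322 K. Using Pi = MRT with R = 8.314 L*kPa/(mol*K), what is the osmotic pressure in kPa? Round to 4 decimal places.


Osmotic pressure (van't Hoff): Pi = M*R*T.
RT = 8.314 * 322 = 2677.108
Pi = 0.367 * 2677.108
Pi = 982.498636 kPa, rounded to 4 dp:

982.4986 kPa


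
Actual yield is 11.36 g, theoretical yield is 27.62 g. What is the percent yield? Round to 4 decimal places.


% yield = 100 * actual / theoretical
% yield = 100 * 11.36 / 27.62
% yield = 41.12961622 %, rounded to 4 dp:

41.1296 %


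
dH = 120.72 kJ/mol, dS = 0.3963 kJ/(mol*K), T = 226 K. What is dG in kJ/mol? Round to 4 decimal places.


Gibbs: dG = dH - T*dS (consistent units, dS already in kJ/(mol*K)).
T*dS = 226 * 0.3963 = 89.5638
dG = 120.72 - (89.5638)
dG = 31.1562 kJ/mol, rounded to 4 dp:

31.1562 kJ/mol


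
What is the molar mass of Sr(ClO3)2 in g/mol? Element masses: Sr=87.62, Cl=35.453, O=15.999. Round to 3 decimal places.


M = sum(count * atomic_mass) over atoms.
M = 1*87.62 + 2*35.453 + 6*15.999
M = 87.62 + 70.906 + 95.994
M = 254.52 g/mol, rounded to 3 dp:

254.520 g/mol


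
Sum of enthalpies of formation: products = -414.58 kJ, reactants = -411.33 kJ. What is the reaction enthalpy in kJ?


dH_rxn = sum(dH_f products) - sum(dH_f reactants)
dH_rxn = -414.58 - (-411.33)
dH_rxn = -3.25 kJ:

-3.25 kJ


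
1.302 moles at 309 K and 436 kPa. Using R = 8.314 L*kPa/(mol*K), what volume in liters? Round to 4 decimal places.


PV = nRT, solve for V = nRT / P.
nRT = 1.302 * 8.314 * 309 = 3344.8719
V = 3344.8719 / 436
V = 7.67172454 L, rounded to 4 dp:

7.6717 L


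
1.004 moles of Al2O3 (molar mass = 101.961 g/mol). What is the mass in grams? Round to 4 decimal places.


mass = n * M
mass = 1.004 * 101.961
mass = 102.368844 g, rounded to 4 dp:

102.3688 g


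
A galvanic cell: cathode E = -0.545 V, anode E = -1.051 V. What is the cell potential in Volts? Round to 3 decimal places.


Standard cell potential: E_cell = E_cathode - E_anode.
E_cell = -0.545 - (-1.051)
E_cell = 0.506 V, rounded to 3 dp:

0.506 V


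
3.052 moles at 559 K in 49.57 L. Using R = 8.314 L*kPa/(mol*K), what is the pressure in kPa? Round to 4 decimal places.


PV = nRT, solve for P = nRT / V.
nRT = 3.052 * 8.314 * 559 = 14184.2494
P = 14184.2494 / 49.57
P = 286.14584224 kPa, rounded to 4 dp:

286.1458 kPa


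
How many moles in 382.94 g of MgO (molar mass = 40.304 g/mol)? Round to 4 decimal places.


n = mass / M
n = 382.94 / 40.304
n = 9.50129019 mol, rounded to 4 dp:

9.5013 mol


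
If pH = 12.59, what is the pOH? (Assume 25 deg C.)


At 25 deg C, pH + pOH = 14.
pOH = 14 - pH = 14 - 12.59
pOH = 1.41:

1.41


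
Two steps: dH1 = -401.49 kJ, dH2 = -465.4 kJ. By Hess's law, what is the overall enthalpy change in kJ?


Hess's law: enthalpy is a state function, so add the step enthalpies.
dH_total = dH1 + dH2 = -401.49 + (-465.4)
dH_total = -866.89 kJ:

-866.89 kJ


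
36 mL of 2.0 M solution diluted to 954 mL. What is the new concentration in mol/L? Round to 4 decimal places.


Dilution: M1*V1 = M2*V2, solve for M2.
M2 = M1*V1 / V2
M2 = 2.0 * 36 / 954
M2 = 72.0 / 954
M2 = 0.0754717 mol/L, rounded to 4 dp:

0.0755 mol/L


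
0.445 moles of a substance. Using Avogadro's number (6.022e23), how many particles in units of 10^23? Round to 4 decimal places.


N = n * NA, then divide by 1e23 for the requested units.
N / 1e23 = n * 6.022
N / 1e23 = 0.445 * 6.022
N / 1e23 = 2.67979, rounded to 4 dp:

2.6798


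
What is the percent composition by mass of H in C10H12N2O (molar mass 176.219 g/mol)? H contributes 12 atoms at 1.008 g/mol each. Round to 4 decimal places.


pct = 100 * (n_elem * M_elem) / M_total
mass_contribution = 12 * 1.008 = 12.096 g/mol
pct = 100 * 12.096 / 176.219
pct = 6.86418604 %, rounded to 4 dp:

6.8642 %


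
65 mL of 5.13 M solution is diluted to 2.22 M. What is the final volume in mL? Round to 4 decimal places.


Dilution: M1*V1 = M2*V2, solve for V2.
V2 = M1*V1 / M2
V2 = 5.13 * 65 / 2.22
V2 = 333.45 / 2.22
V2 = 150.2027027 mL, rounded to 4 dp:

150.2027 mL


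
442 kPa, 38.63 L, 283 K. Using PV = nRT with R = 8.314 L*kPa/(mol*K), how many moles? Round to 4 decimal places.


PV = nRT, solve for n = PV / (RT).
PV = 442 * 38.63 = 17074.46
RT = 8.314 * 283 = 2352.862
n = 17074.46 / 2352.862
n = 7.25688969 mol, rounded to 4 dp:

7.2569 mol


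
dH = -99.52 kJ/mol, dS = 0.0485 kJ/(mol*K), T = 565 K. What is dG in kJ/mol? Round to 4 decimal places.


Gibbs: dG = dH - T*dS (consistent units, dS already in kJ/(mol*K)).
T*dS = 565 * 0.0485 = 27.4025
dG = -99.52 - (27.4025)
dG = -126.9225 kJ/mol, rounded to 4 dp:

-126.9225 kJ/mol


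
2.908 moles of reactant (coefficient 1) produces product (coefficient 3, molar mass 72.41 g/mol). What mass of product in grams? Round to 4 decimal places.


Use the coefficient ratio to convert reactant moles to product moles, then multiply by the product's molar mass.
moles_P = moles_R * (coeff_P / coeff_R) = 2.908 * (3/1) = 8.724
mass_P = moles_P * M_P = 8.724 * 72.41
mass_P = 631.70484 g, rounded to 4 dp:

631.7048 g


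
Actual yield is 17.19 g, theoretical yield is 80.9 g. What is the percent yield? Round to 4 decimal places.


% yield = 100 * actual / theoretical
% yield = 100 * 17.19 / 80.9
% yield = 21.24845488 %, rounded to 4 dp:

21.2485 %


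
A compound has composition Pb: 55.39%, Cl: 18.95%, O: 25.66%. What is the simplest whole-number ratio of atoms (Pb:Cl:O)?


Assume 100 g of compound, divide each mass% by atomic mass to get moles, then normalize by the smallest to get a raw atom ratio.
Moles per 100 g: Pb: 55.39/207.2 = 0.2673, Cl: 18.95/35.453 = 0.5345, O: 25.66/15.999 = 1.6039
Raw ratio (divide by min = 0.2673): Pb: 1.0, Cl: 1.999, O: 6.0
Multiply by 1 to clear fractions: Pb: 1.0 ~= 1, Cl: 1.999 ~= 2, O: 6.0 ~= 6
Reduce by GCD to get the simplest whole-number ratio:

1:2:6


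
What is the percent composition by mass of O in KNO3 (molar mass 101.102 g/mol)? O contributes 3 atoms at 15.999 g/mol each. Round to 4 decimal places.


pct = 100 * (n_elem * M_elem) / M_total
mass_contribution = 3 * 15.999 = 47.997 g/mol
pct = 100 * 47.997 / 101.102
pct = 47.4738383 %, rounded to 4 dp:

47.4738 %


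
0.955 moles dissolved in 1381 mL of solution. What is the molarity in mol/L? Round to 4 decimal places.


Convert volume to liters: V_L = V_mL / 1000.
V_L = 1381 / 1000 = 1.381 L
M = n / V_L = 0.955 / 1.381
M = 0.69152788 mol/L, rounded to 4 dp:

0.6915 mol/L


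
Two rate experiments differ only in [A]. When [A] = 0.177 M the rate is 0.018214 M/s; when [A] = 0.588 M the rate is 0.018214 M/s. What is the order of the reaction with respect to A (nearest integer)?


Rate is proportional to [A]^n, so rate2/rate1 = ([A]2/[A]1)^n. Take logs to solve for n.
rate2/rate1 = 0.018214 / 0.018214 = 1.0
[A]2/[A]1 = 0.588 / 0.177 = 3.322
n = ln(1.0) / ln(3.322) = 0.0
Nearest integer order:

0


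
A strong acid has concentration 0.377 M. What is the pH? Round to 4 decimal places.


A strong acid dissociates completely, so [H+] equals the given concentration.
pH = -log10([H+]) = -log10(0.377)
pH = 0.42365865, rounded to 4 dp:

0.4237


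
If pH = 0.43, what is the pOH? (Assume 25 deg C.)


At 25 deg C, pH + pOH = 14.
pOH = 14 - pH = 14 - 0.43
pOH = 13.57:

13.57


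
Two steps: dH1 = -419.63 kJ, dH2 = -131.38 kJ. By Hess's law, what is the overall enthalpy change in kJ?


Hess's law: enthalpy is a state function, so add the step enthalpies.
dH_total = dH1 + dH2 = -419.63 + (-131.38)
dH_total = -551.01 kJ:

-551.01 kJ


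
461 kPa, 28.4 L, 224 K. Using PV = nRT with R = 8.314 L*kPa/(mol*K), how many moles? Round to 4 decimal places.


PV = nRT, solve for n = PV / (RT).
PV = 461 * 28.4 = 13092.4
RT = 8.314 * 224 = 1862.336
n = 13092.4 / 1862.336
n = 7.03009554 mol, rounded to 4 dp:

7.0301 mol


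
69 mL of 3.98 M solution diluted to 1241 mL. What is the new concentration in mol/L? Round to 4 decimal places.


Dilution: M1*V1 = M2*V2, solve for M2.
M2 = M1*V1 / V2
M2 = 3.98 * 69 / 1241
M2 = 274.62 / 1241
M2 = 0.22128928 mol/L, rounded to 4 dp:

0.2213 mol/L


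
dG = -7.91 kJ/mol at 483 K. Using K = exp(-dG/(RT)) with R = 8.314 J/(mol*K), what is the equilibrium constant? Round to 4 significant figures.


dG is in kJ/mol; multiply by 1000 to match R in J/(mol*K).
RT = 8.314 * 483 = 4015.662 J/mol
exponent = -dG*1000 / (RT) = -(-7.91*1000) / 4015.662 = 1.9697873
K = exp(1.9697873)
K = 7.1691514, rounded to 4 significant figures:

7.169


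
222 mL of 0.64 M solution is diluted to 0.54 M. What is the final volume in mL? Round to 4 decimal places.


Dilution: M1*V1 = M2*V2, solve for V2.
V2 = M1*V1 / M2
V2 = 0.64 * 222 / 0.54
V2 = 142.08 / 0.54
V2 = 263.11111111 mL, rounded to 4 dp:

263.1111 mL


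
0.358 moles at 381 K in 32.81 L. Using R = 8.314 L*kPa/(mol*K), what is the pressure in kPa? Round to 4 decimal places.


PV = nRT, solve for P = nRT / V.
nRT = 0.358 * 8.314 * 381 = 1134.013
P = 1134.013 / 32.81
P = 34.56302956 kPa, rounded to 4 dp:

34.5630 kPa


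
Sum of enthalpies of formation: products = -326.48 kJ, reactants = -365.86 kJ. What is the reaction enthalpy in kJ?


dH_rxn = sum(dH_f products) - sum(dH_f reactants)
dH_rxn = -326.48 - (-365.86)
dH_rxn = 39.38 kJ:

39.38 kJ


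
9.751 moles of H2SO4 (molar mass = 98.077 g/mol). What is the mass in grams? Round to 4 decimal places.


mass = n * M
mass = 9.751 * 98.077
mass = 956.348827 g, rounded to 4 dp:

956.3488 g


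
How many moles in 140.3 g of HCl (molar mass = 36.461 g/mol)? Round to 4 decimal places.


n = mass / M
n = 140.3 / 36.461
n = 3.84794712 mol, rounded to 4 dp:

3.8479 mol


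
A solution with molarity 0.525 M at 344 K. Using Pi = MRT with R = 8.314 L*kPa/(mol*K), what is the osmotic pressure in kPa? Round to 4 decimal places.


Osmotic pressure (van't Hoff): Pi = M*R*T.
RT = 8.314 * 344 = 2860.016
Pi = 0.525 * 2860.016
Pi = 1501.5084 kPa, rounded to 4 dp:

1501.5084 kPa


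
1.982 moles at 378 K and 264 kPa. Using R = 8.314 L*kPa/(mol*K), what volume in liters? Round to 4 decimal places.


PV = nRT, solve for V = nRT / P.
nRT = 1.982 * 8.314 * 378 = 6228.8155
V = 6228.8155 / 264
V = 23.59399811 L, rounded to 4 dp:

23.5940 L


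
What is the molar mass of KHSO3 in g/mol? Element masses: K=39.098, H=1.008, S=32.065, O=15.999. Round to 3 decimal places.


M = sum(count * atomic_mass) over atoms.
M = 1*39.098 + 1*1.008 + 1*32.065 + 3*15.999
M = 39.098 + 1.008 + 32.065 + 47.997
M = 120.168 g/mol, rounded to 3 dp:

120.168 g/mol


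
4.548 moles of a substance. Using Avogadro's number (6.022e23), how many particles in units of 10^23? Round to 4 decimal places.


N = n * NA, then divide by 1e23 for the requested units.
N / 1e23 = n * 6.022
N / 1e23 = 4.548 * 6.022
N / 1e23 = 27.388056, rounded to 4 dp:

27.3881


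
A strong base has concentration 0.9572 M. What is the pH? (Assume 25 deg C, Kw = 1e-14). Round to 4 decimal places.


A strong base dissociates completely, so [OH-] equals the given concentration.
pOH = -log10([OH-]) = -log10(0.9572) = 0.018997
pH = 14 - pOH = 14 - 0.018997
pH = 13.981003, rounded to 4 dp:

13.9810


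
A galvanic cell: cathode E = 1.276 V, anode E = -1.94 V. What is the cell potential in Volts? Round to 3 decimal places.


Standard cell potential: E_cell = E_cathode - E_anode.
E_cell = 1.276 - (-1.94)
E_cell = 3.216 V, rounded to 3 dp:

3.216 V


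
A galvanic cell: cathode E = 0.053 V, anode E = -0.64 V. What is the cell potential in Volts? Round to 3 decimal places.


Standard cell potential: E_cell = E_cathode - E_anode.
E_cell = 0.053 - (-0.64)
E_cell = 0.693 V, rounded to 3 dp:

0.693 V


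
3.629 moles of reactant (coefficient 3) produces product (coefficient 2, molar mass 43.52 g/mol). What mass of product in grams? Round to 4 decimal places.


Use the coefficient ratio to convert reactant moles to product moles, then multiply by the product's molar mass.
moles_P = moles_R * (coeff_P / coeff_R) = 3.629 * (2/3) = 2.419333
mass_P = moles_P * M_P = 2.419333 * 43.52
mass_P = 105.28937216 g, rounded to 4 dp:

105.2894 g


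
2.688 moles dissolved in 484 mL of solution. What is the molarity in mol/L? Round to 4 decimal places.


Convert volume to liters: V_L = V_mL / 1000.
V_L = 484 / 1000 = 0.484 L
M = n / V_L = 2.688 / 0.484
M = 5.55371901 mol/L, rounded to 4 dp:

5.5537 mol/L


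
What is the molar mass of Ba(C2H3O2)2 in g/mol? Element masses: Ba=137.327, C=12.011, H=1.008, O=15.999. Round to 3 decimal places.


M = sum(count * atomic_mass) over atoms.
M = 1*137.327 + 4*12.011 + 6*1.008 + 4*15.999
M = 137.327 + 48.044 + 6.048 + 63.996
M = 255.415 g/mol, rounded to 3 dp:

255.415 g/mol


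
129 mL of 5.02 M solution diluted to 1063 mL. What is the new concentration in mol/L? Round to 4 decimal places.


Dilution: M1*V1 = M2*V2, solve for M2.
M2 = M1*V1 / V2
M2 = 5.02 * 129 / 1063
M2 = 647.58 / 1063
M2 = 0.60920038 mol/L, rounded to 4 dp:

0.6092 mol/L


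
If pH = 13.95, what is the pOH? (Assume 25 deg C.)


At 25 deg C, pH + pOH = 14.
pOH = 14 - pH = 14 - 13.95
pOH = 0.05:

0.05


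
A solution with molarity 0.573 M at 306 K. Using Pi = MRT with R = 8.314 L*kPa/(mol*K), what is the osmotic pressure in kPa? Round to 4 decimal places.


Osmotic pressure (van't Hoff): Pi = M*R*T.
RT = 8.314 * 306 = 2544.084
Pi = 0.573 * 2544.084
Pi = 1457.760132 kPa, rounded to 4 dp:

1457.7601 kPa


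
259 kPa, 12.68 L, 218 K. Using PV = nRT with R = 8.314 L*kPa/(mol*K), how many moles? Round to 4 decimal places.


PV = nRT, solve for n = PV / (RT).
PV = 259 * 12.68 = 3284.12
RT = 8.314 * 218 = 1812.452
n = 3284.12 / 1812.452
n = 1.81197626 mol, rounded to 4 dp:

1.8120 mol


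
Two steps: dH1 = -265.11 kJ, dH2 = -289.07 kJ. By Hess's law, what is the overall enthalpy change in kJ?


Hess's law: enthalpy is a state function, so add the step enthalpies.
dH_total = dH1 + dH2 = -265.11 + (-289.07)
dH_total = -554.18 kJ:

-554.18 kJ


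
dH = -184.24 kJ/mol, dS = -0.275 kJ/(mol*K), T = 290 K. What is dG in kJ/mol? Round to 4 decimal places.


Gibbs: dG = dH - T*dS (consistent units, dS already in kJ/(mol*K)).
T*dS = 290 * -0.275 = -79.75
dG = -184.24 - (-79.75)
dG = -104.49 kJ/mol, rounded to 4 dp:

-104.4900 kJ/mol


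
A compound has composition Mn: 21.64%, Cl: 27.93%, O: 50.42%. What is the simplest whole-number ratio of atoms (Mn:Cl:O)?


Assume 100 g of compound, divide each mass% by atomic mass to get moles, then normalize by the smallest to get a raw atom ratio.
Moles per 100 g: Mn: 21.64/54.938 = 0.3939, Cl: 27.93/35.453 = 0.7878, O: 50.42/15.999 = 3.1514
Raw ratio (divide by min = 0.3939): Mn: 1.0, Cl: 2.0, O: 8.001
Multiply by 1 to clear fractions: Mn: 1.0 ~= 1, Cl: 2.0 ~= 2, O: 8.001 ~= 8
Reduce by GCD to get the simplest whole-number ratio:

1:2:8


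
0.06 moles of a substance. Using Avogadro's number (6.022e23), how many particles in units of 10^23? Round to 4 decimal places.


N = n * NA, then divide by 1e23 for the requested units.
N / 1e23 = n * 6.022
N / 1e23 = 0.06 * 6.022
N / 1e23 = 0.36132, rounded to 4 dp:

0.3613


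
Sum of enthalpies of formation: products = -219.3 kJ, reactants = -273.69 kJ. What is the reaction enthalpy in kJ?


dH_rxn = sum(dH_f products) - sum(dH_f reactants)
dH_rxn = -219.3 - (-273.69)
dH_rxn = 54.39 kJ:

54.39 kJ


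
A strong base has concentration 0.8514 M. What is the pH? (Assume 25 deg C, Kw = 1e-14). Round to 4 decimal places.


A strong base dissociates completely, so [OH-] equals the given concentration.
pOH = -log10([OH-]) = -log10(0.8514) = 0.069866
pH = 14 - pOH = 14 - 0.069866
pH = 13.930134, rounded to 4 dp:

13.9301


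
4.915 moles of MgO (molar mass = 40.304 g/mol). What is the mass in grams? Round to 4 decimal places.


mass = n * M
mass = 4.915 * 40.304
mass = 198.09416 g, rounded to 4 dp:

198.0942 g


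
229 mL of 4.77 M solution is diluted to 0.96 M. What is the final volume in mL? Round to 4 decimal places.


Dilution: M1*V1 = M2*V2, solve for V2.
V2 = M1*V1 / M2
V2 = 4.77 * 229 / 0.96
V2 = 1092.33 / 0.96
V2 = 1137.84375 mL, rounded to 4 dp:

1137.8438 mL


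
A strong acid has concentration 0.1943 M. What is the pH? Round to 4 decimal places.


A strong acid dissociates completely, so [H+] equals the given concentration.
pH = -log10([H+]) = -log10(0.1943)
pH = 0.7115272, rounded to 4 dp:

0.7115


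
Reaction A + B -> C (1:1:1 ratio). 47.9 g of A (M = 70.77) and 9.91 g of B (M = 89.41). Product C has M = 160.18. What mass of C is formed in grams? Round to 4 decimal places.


Find moles of each reactant; the smaller value is the limiting reagent in a 1:1:1 reaction, so moles_C equals moles of the limiter.
n_A = mass_A / M_A = 47.9 / 70.77 = 0.67684 mol
n_B = mass_B / M_B = 9.91 / 89.41 = 0.110838 mol
Limiting reagent: B (smaller), n_limiting = 0.110838 mol
mass_C = n_limiting * M_C = 0.110838 * 160.18
mass_C = 17.75403084 g, rounded to 4 dp:

17.7540 g


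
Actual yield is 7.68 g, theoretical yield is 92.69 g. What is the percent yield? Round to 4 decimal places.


% yield = 100 * actual / theoretical
% yield = 100 * 7.68 / 92.69
% yield = 8.28568346 %, rounded to 4 dp:

8.2857 %


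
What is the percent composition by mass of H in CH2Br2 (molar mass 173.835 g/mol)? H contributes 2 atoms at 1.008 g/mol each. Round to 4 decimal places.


pct = 100 * (n_elem * M_elem) / M_total
mass_contribution = 2 * 1.008 = 2.016 g/mol
pct = 100 * 2.016 / 173.835
pct = 1.15972042 %, rounded to 4 dp:

1.1597 %


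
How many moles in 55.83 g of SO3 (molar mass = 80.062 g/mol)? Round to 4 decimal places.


n = mass / M
n = 55.83 / 80.062
n = 0.69733457 mol, rounded to 4 dp:

0.6973 mol


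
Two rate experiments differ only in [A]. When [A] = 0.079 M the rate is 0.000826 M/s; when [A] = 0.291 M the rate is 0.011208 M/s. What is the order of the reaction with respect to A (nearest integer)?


Rate is proportional to [A]^n, so rate2/rate1 = ([A]2/[A]1)^n. Take logs to solve for n.
rate2/rate1 = 0.011208 / 0.000826 = 13.569
[A]2/[A]1 = 0.291 / 0.079 = 3.6835
n = ln(13.569) / ln(3.6835) = 2.0
Nearest integer order:

2


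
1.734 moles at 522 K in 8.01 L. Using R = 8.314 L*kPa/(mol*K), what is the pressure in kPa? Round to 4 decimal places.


PV = nRT, solve for P = nRT / V.
nRT = 1.734 * 8.314 * 522 = 7525.4005
P = 7525.4005 / 8.01
P = 939.50068664 kPa, rounded to 4 dp:

939.5007 kPa


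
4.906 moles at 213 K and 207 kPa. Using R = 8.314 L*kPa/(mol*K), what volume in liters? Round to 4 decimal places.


PV = nRT, solve for V = nRT / P.
nRT = 4.906 * 8.314 * 213 = 8687.9471
V = 8687.9471 / 207
V = 41.97075894 L, rounded to 4 dp:

41.9708 L


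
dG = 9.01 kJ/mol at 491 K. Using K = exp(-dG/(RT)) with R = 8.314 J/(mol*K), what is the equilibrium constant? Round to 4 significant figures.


dG is in kJ/mol; multiply by 1000 to match R in J/(mol*K).
RT = 8.314 * 491 = 4082.174 J/mol
exponent = -dG*1000 / (RT) = -(9.01*1000) / 4082.174 = -2.20715726
K = exp(-2.20715726)
K = 0.11001294, rounded to 4 significant figures:

0.1100


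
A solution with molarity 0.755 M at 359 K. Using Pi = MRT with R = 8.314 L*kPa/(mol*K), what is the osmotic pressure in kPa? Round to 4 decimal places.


Osmotic pressure (van't Hoff): Pi = M*R*T.
RT = 8.314 * 359 = 2984.726
Pi = 0.755 * 2984.726
Pi = 2253.46813 kPa, rounded to 4 dp:

2253.4681 kPa


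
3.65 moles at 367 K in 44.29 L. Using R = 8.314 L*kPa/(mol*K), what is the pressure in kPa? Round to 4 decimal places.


PV = nRT, solve for P = nRT / V.
nRT = 3.65 * 8.314 * 367 = 11137.0187
P = 11137.0187 / 44.29
P = 251.4567329 kPa, rounded to 4 dp:

251.4567 kPa


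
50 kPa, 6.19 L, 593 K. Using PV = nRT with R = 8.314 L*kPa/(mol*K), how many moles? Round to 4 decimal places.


PV = nRT, solve for n = PV / (RT).
PV = 50 * 6.19 = 309.5
RT = 8.314 * 593 = 4930.202
n = 309.5 / 4930.202
n = 0.06277633 mol, rounded to 4 dp:

0.0628 mol


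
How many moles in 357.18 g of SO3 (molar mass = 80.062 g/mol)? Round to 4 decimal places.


n = mass / M
n = 357.18 / 80.062
n = 4.4612925 mol, rounded to 4 dp:

4.4613 mol


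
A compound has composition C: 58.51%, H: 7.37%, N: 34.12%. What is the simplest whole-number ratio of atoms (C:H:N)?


Assume 100 g of compound, divide each mass% by atomic mass to get moles, then normalize by the smallest to get a raw atom ratio.
Moles per 100 g: C: 58.51/12.011 = 4.8714, H: 7.37/1.008 = 7.3115, N: 34.12/14.007 = 2.4359
Raw ratio (divide by min = 2.4359): C: 2.0, H: 3.002, N: 1.0
Multiply by 1 to clear fractions: C: 2.0 ~= 2, H: 3.002 ~= 3, N: 1.0 ~= 1
Reduce by GCD to get the simplest whole-number ratio:

2:3:1


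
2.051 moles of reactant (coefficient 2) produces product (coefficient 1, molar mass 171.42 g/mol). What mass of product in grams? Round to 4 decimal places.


Use the coefficient ratio to convert reactant moles to product moles, then multiply by the product's molar mass.
moles_P = moles_R * (coeff_P / coeff_R) = 2.051 * (1/2) = 1.0255
mass_P = moles_P * M_P = 1.0255 * 171.42
mass_P = 175.79121 g, rounded to 4 dp:

175.7912 g


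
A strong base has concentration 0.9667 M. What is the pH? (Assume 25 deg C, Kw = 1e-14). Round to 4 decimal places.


A strong base dissociates completely, so [OH-] equals the given concentration.
pOH = -log10([OH-]) = -log10(0.9667) = 0.014708
pH = 14 - pOH = 14 - 0.014708
pH = 13.985292, rounded to 4 dp:

13.9853


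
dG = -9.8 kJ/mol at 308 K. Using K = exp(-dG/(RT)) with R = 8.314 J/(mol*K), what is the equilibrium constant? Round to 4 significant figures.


dG is in kJ/mol; multiply by 1000 to match R in J/(mol*K).
RT = 8.314 * 308 = 2560.712 J/mol
exponent = -dG*1000 / (RT) = -(-9.8*1000) / 2560.712 = 3.8270606
K = exp(3.8270606)
K = 45.927341, rounded to 4 significant figures:

45.93


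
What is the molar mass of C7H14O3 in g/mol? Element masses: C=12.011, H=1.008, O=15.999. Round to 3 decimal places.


M = sum(count * atomic_mass) over atoms.
M = 7*12.011 + 14*1.008 + 3*15.999
M = 84.077 + 14.112 + 47.997
M = 146.186 g/mol, rounded to 3 dp:

146.186 g/mol


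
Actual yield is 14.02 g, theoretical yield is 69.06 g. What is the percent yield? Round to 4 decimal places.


% yield = 100 * actual / theoretical
% yield = 100 * 14.02 / 69.06
% yield = 20.30118737 %, rounded to 4 dp:

20.3012 %


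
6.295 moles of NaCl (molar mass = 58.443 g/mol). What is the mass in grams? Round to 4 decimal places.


mass = n * M
mass = 6.295 * 58.443
mass = 367.898685 g, rounded to 4 dp:

367.8987 g


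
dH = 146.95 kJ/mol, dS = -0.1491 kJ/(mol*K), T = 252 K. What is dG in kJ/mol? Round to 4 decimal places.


Gibbs: dG = dH - T*dS (consistent units, dS already in kJ/(mol*K)).
T*dS = 252 * -0.1491 = -37.5732
dG = 146.95 - (-37.5732)
dG = 184.5232 kJ/mol, rounded to 4 dp:

184.5232 kJ/mol


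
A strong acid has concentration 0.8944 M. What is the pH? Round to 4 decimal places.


A strong acid dissociates completely, so [H+] equals the given concentration.
pH = -log10([H+]) = -log10(0.8944)
pH = 0.04846821, rounded to 4 dp:

0.0485


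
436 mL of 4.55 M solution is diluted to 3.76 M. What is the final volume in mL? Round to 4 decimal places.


Dilution: M1*V1 = M2*V2, solve for V2.
V2 = M1*V1 / M2
V2 = 4.55 * 436 / 3.76
V2 = 1983.8 / 3.76
V2 = 527.60638298 mL, rounded to 4 dp:

527.6064 mL


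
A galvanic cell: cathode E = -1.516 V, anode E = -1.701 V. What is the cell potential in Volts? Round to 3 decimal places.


Standard cell potential: E_cell = E_cathode - E_anode.
E_cell = -1.516 - (-1.701)
E_cell = 0.185 V, rounded to 3 dp:

0.185 V


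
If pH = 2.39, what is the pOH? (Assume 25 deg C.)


At 25 deg C, pH + pOH = 14.
pOH = 14 - pH = 14 - 2.39
pOH = 11.61:

11.61


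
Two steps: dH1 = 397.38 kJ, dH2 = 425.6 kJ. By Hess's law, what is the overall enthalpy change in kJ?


Hess's law: enthalpy is a state function, so add the step enthalpies.
dH_total = dH1 + dH2 = 397.38 + (425.6)
dH_total = 822.98 kJ:

822.98 kJ


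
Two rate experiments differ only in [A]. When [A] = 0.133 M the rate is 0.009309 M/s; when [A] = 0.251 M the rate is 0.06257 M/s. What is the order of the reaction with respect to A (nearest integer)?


Rate is proportional to [A]^n, so rate2/rate1 = ([A]2/[A]1)^n. Take logs to solve for n.
rate2/rate1 = 0.06257 / 0.009309 = 6.7215
[A]2/[A]1 = 0.251 / 0.133 = 1.8872
n = ln(6.7215) / ln(1.8872) = 3.0
Nearest integer order:

3


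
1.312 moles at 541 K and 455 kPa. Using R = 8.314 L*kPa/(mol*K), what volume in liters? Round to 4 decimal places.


PV = nRT, solve for V = nRT / P.
nRT = 1.312 * 8.314 * 541 = 5901.2107
V = 5901.2107 / 455
V = 12.96969385 L, rounded to 4 dp:

12.9697 L


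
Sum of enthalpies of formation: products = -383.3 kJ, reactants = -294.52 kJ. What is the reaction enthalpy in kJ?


dH_rxn = sum(dH_f products) - sum(dH_f reactants)
dH_rxn = -383.3 - (-294.52)
dH_rxn = -88.78 kJ:

-88.78 kJ


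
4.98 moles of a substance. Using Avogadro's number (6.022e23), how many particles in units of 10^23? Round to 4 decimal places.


N = n * NA, then divide by 1e23 for the requested units.
N / 1e23 = n * 6.022
N / 1e23 = 4.98 * 6.022
N / 1e23 = 29.98956, rounded to 4 dp:

29.9896


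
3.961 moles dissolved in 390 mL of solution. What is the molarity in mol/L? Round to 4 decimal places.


Convert volume to liters: V_L = V_mL / 1000.
V_L = 390 / 1000 = 0.39 L
M = n / V_L = 3.961 / 0.39
M = 10.15641026 mol/L, rounded to 4 dp:

10.1564 mol/L


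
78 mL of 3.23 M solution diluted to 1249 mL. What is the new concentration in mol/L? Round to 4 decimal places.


Dilution: M1*V1 = M2*V2, solve for M2.
M2 = M1*V1 / V2
M2 = 3.23 * 78 / 1249
M2 = 251.94 / 1249
M2 = 0.20171337 mol/L, rounded to 4 dp:

0.2017 mol/L


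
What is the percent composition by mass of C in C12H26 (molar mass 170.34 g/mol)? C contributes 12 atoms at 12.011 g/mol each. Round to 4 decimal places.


pct = 100 * (n_elem * M_elem) / M_total
mass_contribution = 12 * 12.011 = 144.132 g/mol
pct = 100 * 144.132 / 170.34
pct = 84.61430081 %, rounded to 4 dp:

84.6143 %


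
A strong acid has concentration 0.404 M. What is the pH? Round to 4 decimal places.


A strong acid dissociates completely, so [H+] equals the given concentration.
pH = -log10([H+]) = -log10(0.404)
pH = 0.39361863, rounded to 4 dp:

0.3936


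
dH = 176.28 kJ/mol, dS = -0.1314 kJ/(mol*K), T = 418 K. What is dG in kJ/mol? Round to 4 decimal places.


Gibbs: dG = dH - T*dS (consistent units, dS already in kJ/(mol*K)).
T*dS = 418 * -0.1314 = -54.9252
dG = 176.28 - (-54.9252)
dG = 231.2052 kJ/mol, rounded to 4 dp:

231.2052 kJ/mol


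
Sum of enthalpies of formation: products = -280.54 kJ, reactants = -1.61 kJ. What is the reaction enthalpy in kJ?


dH_rxn = sum(dH_f products) - sum(dH_f reactants)
dH_rxn = -280.54 - (-1.61)
dH_rxn = -278.93 kJ:

-278.93 kJ


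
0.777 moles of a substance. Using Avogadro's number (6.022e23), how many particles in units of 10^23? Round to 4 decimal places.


N = n * NA, then divide by 1e23 for the requested units.
N / 1e23 = n * 6.022
N / 1e23 = 0.777 * 6.022
N / 1e23 = 4.679094, rounded to 4 dp:

4.6791


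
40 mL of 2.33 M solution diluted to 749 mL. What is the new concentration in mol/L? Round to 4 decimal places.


Dilution: M1*V1 = M2*V2, solve for M2.
M2 = M1*V1 / V2
M2 = 2.33 * 40 / 749
M2 = 93.2 / 749
M2 = 0.12443258 mol/L, rounded to 4 dp:

0.1244 mol/L


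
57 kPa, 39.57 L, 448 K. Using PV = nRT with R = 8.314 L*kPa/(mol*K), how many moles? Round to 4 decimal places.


PV = nRT, solve for n = PV / (RT).
PV = 57 * 39.57 = 2255.49
RT = 8.314 * 448 = 3724.672
n = 2255.49 / 3724.672
n = 0.60555399 mol, rounded to 4 dp:

0.6056 mol


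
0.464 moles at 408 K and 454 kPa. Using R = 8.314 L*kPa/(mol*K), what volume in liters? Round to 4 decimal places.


PV = nRT, solve for V = nRT / P.
nRT = 0.464 * 8.314 * 408 = 1573.94
V = 1573.94 / 454
V = 3.46682819 L, rounded to 4 dp:

3.4668 L


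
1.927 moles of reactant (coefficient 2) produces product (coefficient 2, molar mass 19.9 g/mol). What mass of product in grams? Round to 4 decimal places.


Use the coefficient ratio to convert reactant moles to product moles, then multiply by the product's molar mass.
moles_P = moles_R * (coeff_P / coeff_R) = 1.927 * (2/2) = 1.927
mass_P = moles_P * M_P = 1.927 * 19.9
mass_P = 38.3473 g, rounded to 4 dp:

38.3473 g


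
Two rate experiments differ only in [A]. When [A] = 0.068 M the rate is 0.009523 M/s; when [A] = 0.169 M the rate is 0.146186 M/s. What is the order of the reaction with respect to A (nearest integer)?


Rate is proportional to [A]^n, so rate2/rate1 = ([A]2/[A]1)^n. Take logs to solve for n.
rate2/rate1 = 0.146186 / 0.009523 = 15.3508
[A]2/[A]1 = 0.169 / 0.068 = 2.4853
n = ln(15.3508) / ln(2.4853) = 3.0
Nearest integer order:

3


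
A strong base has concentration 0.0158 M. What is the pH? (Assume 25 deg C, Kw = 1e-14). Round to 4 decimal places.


A strong base dissociates completely, so [OH-] equals the given concentration.
pOH = -log10([OH-]) = -log10(0.0158) = 1.801343
pH = 14 - pOH = 14 - 1.801343
pH = 12.198657, rounded to 4 dp:

12.1987


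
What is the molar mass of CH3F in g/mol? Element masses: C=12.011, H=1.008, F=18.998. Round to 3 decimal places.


M = sum(count * atomic_mass) over atoms.
M = 1*12.011 + 3*1.008 + 1*18.998
M = 12.011 + 3.024 + 18.998
M = 34.033 g/mol, rounded to 3 dp:

34.033 g/mol


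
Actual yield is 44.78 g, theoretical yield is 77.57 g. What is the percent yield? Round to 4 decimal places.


% yield = 100 * actual / theoretical
% yield = 100 * 44.78 / 77.57
% yield = 57.72850329 %, rounded to 4 dp:

57.7285 %


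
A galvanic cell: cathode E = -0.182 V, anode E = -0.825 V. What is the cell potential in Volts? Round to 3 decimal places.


Standard cell potential: E_cell = E_cathode - E_anode.
E_cell = -0.182 - (-0.825)
E_cell = 0.643 V, rounded to 3 dp:

0.643 V


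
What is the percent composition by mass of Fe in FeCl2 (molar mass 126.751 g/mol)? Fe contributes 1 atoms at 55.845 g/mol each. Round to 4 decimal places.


pct = 100 * (n_elem * M_elem) / M_total
mass_contribution = 1 * 55.845 = 55.845 g/mol
pct = 100 * 55.845 / 126.751
pct = 44.05882399 %, rounded to 4 dp:

44.0588 %


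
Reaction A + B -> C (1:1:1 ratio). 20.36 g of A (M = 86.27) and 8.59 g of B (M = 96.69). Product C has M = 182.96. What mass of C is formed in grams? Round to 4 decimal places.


Find moles of each reactant; the smaller value is the limiting reagent in a 1:1:1 reaction, so moles_C equals moles of the limiter.
n_A = mass_A / M_A = 20.36 / 86.27 = 0.236003 mol
n_B = mass_B / M_B = 8.59 / 96.69 = 0.088841 mol
Limiting reagent: B (smaller), n_limiting = 0.088841 mol
mass_C = n_limiting * M_C = 0.088841 * 182.96
mass_C = 16.25434936 g, rounded to 4 dp:

16.2543 g


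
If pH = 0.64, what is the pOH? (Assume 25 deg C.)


At 25 deg C, pH + pOH = 14.
pOH = 14 - pH = 14 - 0.64
pOH = 13.36:

13.36


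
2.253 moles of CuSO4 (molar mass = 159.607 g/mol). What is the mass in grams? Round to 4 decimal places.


mass = n * M
mass = 2.253 * 159.607
mass = 359.594571 g, rounded to 4 dp:

359.5946 g


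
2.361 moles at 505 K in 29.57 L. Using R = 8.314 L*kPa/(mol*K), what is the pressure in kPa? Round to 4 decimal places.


PV = nRT, solve for P = nRT / V.
nRT = 2.361 * 8.314 * 505 = 9912.8238
P = 9912.8238 / 29.57
P = 335.23245857 kPa, rounded to 4 dp:

335.2325 kPa


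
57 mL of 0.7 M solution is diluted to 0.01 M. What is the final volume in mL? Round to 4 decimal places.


Dilution: M1*V1 = M2*V2, solve for V2.
V2 = M1*V1 / M2
V2 = 0.7 * 57 / 0.01
V2 = 39.9 / 0.01
V2 = 3990.0 mL, rounded to 4 dp:

3990.0000 mL


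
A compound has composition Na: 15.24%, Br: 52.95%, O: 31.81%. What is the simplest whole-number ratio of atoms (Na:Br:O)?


Assume 100 g of compound, divide each mass% by atomic mass to get moles, then normalize by the smallest to get a raw atom ratio.
Moles per 100 g: Na: 15.24/22.99 = 0.6629, Br: 52.95/79.904 = 0.6627, O: 31.81/15.999 = 1.9882
Raw ratio (divide by min = 0.6627): Na: 1.0, Br: 1.0, O: 3.0
Multiply by 1 to clear fractions: Na: 1.0 ~= 1, Br: 1.0 ~= 1, O: 3.0 ~= 3
Reduce by GCD to get the simplest whole-number ratio:

1:1:3


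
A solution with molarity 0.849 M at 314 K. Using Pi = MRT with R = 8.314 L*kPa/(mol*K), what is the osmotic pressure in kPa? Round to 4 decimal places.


Osmotic pressure (van't Hoff): Pi = M*R*T.
RT = 8.314 * 314 = 2610.596
Pi = 0.849 * 2610.596
Pi = 2216.396004 kPa, rounded to 4 dp:

2216.3960 kPa


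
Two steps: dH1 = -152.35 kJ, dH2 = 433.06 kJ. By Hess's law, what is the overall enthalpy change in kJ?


Hess's law: enthalpy is a state function, so add the step enthalpies.
dH_total = dH1 + dH2 = -152.35 + (433.06)
dH_total = 280.71 kJ:

280.71 kJ


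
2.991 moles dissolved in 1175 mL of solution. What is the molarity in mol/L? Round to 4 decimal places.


Convert volume to liters: V_L = V_mL / 1000.
V_L = 1175 / 1000 = 1.175 L
M = n / V_L = 2.991 / 1.175
M = 2.54553191 mol/L, rounded to 4 dp:

2.5455 mol/L


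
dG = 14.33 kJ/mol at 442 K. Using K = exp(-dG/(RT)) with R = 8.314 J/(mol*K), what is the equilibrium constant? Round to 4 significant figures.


dG is in kJ/mol; multiply by 1000 to match R in J/(mol*K).
RT = 8.314 * 442 = 3674.788 J/mol
exponent = -dG*1000 / (RT) = -(14.33*1000) / 3674.788 = -3.89954468
K = exp(-3.89954468)
K = 0.02025113, rounded to 4 significant figures:

0.02025


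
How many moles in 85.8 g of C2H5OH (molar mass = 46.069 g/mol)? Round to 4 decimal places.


n = mass / M
n = 85.8 / 46.069
n = 1.86242376 mol, rounded to 4 dp:

1.8624 mol


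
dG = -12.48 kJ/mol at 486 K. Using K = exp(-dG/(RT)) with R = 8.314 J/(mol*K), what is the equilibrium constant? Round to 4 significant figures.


dG is in kJ/mol; multiply by 1000 to match R in J/(mol*K).
RT = 8.314 * 486 = 4040.604 J/mol
exponent = -dG*1000 / (RT) = -(-12.48*1000) / 4040.604 = 3.08864714
K = exp(3.08864714)
K = 21.947366, rounded to 4 significant figures:

21.95


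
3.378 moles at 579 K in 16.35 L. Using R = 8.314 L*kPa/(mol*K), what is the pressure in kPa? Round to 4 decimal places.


PV = nRT, solve for P = nRT / V.
nRT = 3.378 * 8.314 * 579 = 16261.0367
P = 16261.0367 / 16.35
P = 994.55881957 kPa, rounded to 4 dp:

994.5588 kPa


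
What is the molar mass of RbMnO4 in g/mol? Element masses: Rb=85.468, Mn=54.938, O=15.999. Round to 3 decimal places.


M = sum(count * atomic_mass) over atoms.
M = 1*85.468 + 1*54.938 + 4*15.999
M = 85.468 + 54.938 + 63.996
M = 204.402 g/mol, rounded to 3 dp:

204.402 g/mol


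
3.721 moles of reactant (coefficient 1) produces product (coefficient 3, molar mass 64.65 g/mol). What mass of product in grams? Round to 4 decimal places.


Use the coefficient ratio to convert reactant moles to product moles, then multiply by the product's molar mass.
moles_P = moles_R * (coeff_P / coeff_R) = 3.721 * (3/1) = 11.163
mass_P = moles_P * M_P = 11.163 * 64.65
mass_P = 721.68795 g, rounded to 4 dp:

721.6880 g


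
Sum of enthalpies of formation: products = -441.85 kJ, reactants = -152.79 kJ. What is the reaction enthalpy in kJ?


dH_rxn = sum(dH_f products) - sum(dH_f reactants)
dH_rxn = -441.85 - (-152.79)
dH_rxn = -289.06 kJ:

-289.06 kJ


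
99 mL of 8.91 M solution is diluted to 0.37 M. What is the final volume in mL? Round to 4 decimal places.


Dilution: M1*V1 = M2*V2, solve for V2.
V2 = M1*V1 / M2
V2 = 8.91 * 99 / 0.37
V2 = 882.09 / 0.37
V2 = 2384.02702703 mL, rounded to 4 dp:

2384.0270 mL


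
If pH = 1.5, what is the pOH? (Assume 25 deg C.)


At 25 deg C, pH + pOH = 14.
pOH = 14 - pH = 14 - 1.5
pOH = 12.5:

12.50


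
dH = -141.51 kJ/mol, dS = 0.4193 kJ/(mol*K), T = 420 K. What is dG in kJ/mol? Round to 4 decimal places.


Gibbs: dG = dH - T*dS (consistent units, dS already in kJ/(mol*K)).
T*dS = 420 * 0.4193 = 176.106
dG = -141.51 - (176.106)
dG = -317.616 kJ/mol, rounded to 4 dp:

-317.6160 kJ/mol


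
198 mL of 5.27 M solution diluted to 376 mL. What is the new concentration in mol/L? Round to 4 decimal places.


Dilution: M1*V1 = M2*V2, solve for M2.
M2 = M1*V1 / V2
M2 = 5.27 * 198 / 376
M2 = 1043.46 / 376
M2 = 2.77515957 mol/L, rounded to 4 dp:

2.7752 mol/L


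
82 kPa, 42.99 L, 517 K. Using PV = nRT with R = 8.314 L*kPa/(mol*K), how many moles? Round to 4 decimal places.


PV = nRT, solve for n = PV / (RT).
PV = 82 * 42.99 = 3525.18
RT = 8.314 * 517 = 4298.338
n = 3525.18 / 4298.338
n = 0.82012629 mol, rounded to 4 dp:

0.8201 mol


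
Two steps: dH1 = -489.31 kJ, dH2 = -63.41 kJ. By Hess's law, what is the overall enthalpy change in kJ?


Hess's law: enthalpy is a state function, so add the step enthalpies.
dH_total = dH1 + dH2 = -489.31 + (-63.41)
dH_total = -552.72 kJ:

-552.72 kJ


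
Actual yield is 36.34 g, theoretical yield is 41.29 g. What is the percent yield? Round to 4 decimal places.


% yield = 100 * actual / theoretical
% yield = 100 * 36.34 / 41.29
% yield = 88.01162509 %, rounded to 4 dp:

88.0116 %


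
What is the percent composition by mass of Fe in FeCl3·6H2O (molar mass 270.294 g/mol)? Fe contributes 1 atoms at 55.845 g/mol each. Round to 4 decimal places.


pct = 100 * (n_elem * M_elem) / M_total
mass_contribution = 1 * 55.845 = 55.845 g/mol
pct = 100 * 55.845 / 270.294
pct = 20.66083598 %, rounded to 4 dp:

20.6608 %


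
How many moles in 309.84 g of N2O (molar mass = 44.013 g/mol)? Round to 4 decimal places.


n = mass / M
n = 309.84 / 44.013
n = 7.03973826 mol, rounded to 4 dp:

7.0397 mol


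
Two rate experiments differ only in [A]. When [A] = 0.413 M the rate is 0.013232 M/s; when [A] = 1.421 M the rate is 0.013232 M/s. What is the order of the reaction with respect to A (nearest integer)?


Rate is proportional to [A]^n, so rate2/rate1 = ([A]2/[A]1)^n. Take logs to solve for n.
rate2/rate1 = 0.013232 / 0.013232 = 1.0
[A]2/[A]1 = 1.421 / 0.413 = 3.4407
n = ln(1.0) / ln(3.4407) = 0.0
Nearest integer order:

0


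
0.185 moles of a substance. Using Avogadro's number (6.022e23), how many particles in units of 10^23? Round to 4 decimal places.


N = n * NA, then divide by 1e23 for the requested units.
N / 1e23 = n * 6.022
N / 1e23 = 0.185 * 6.022
N / 1e23 = 1.11407, rounded to 4 dp:

1.1141


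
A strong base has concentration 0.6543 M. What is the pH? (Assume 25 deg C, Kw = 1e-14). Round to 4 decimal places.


A strong base dissociates completely, so [OH-] equals the given concentration.
pOH = -log10([OH-]) = -log10(0.6543) = 0.184223
pH = 14 - pOH = 14 - 0.184223
pH = 13.815777, rounded to 4 dp:

13.8158


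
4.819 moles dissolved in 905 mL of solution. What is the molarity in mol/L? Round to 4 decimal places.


Convert volume to liters: V_L = V_mL / 1000.
V_L = 905 / 1000 = 0.905 L
M = n / V_L = 4.819 / 0.905
M = 5.32486188 mol/L, rounded to 4 dp:

5.3249 mol/L


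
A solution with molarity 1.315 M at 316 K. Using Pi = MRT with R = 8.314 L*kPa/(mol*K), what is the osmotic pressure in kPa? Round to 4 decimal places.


Osmotic pressure (van't Hoff): Pi = M*R*T.
RT = 8.314 * 316 = 2627.224
Pi = 1.315 * 2627.224
Pi = 3454.79956 kPa, rounded to 4 dp:

3454.7996 kPa


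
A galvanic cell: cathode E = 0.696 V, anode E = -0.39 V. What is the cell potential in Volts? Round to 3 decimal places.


Standard cell potential: E_cell = E_cathode - E_anode.
E_cell = 0.696 - (-0.39)
E_cell = 1.086 V, rounded to 3 dp:

1.086 V


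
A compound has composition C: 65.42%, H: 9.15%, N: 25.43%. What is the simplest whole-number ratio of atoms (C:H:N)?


Assume 100 g of compound, divide each mass% by atomic mass to get moles, then normalize by the smallest to get a raw atom ratio.
Moles per 100 g: C: 65.42/12.011 = 5.4467, H: 9.15/1.008 = 9.0774, N: 25.43/14.007 = 1.8155
Raw ratio (divide by min = 1.8155): C: 3.0, H: 5.0, N: 1.0
Multiply by 1 to clear fractions: C: 3.0 ~= 3, H: 5.0 ~= 5, N: 1.0 ~= 1
Reduce by GCD to get the simplest whole-number ratio:

3:5:1
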